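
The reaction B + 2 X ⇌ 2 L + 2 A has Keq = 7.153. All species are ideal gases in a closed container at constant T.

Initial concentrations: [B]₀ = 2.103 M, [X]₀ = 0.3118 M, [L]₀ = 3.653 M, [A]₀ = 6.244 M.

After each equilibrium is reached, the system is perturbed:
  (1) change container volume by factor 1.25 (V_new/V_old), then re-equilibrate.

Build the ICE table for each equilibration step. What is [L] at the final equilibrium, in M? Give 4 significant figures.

[L]_eq = 1.655 M

Q₀ = 2545 vs Keq = 7.153 ⇒ Q>K, reverse
Step 1:
                    B           X           L           A
  init          2.103      0.3118       3.653       6.244
  Δ            0.8344       1.669      -1.669      -1.669
  eq            2.937       1.981       1.984       4.575
  solve Keq expr → x = -0.8344; check Q = 7.153
Then change container volume by factor 1.25 (V_new/V_old).
Step 2:
                    B           X           L           A
  init           2.35       1.584       1.587        3.66
  Δ          -0.03402    -0.06804     0.06804     0.06804
  eq            2.316       1.516       1.655       3.728
  solve Keq expr → x = 0.03402; check Q = 7.153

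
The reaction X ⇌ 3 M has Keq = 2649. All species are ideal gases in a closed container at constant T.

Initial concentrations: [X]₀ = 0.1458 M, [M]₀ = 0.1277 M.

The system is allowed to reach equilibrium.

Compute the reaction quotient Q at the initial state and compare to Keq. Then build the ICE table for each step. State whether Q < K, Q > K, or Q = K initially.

Q₀ = 0.01428; Q < K (proceeds forward)

Q₀ = 0.01428 vs Keq = 2649 ⇒ Q<K, forward
Step 1:
                   X          M
  Initial     0.1458     0.1277
  Change     -0.1457     0.4372
  Equil   6.8049e-05     0.5649
  solve Keq expr → x = 0.1457; check Q = 2649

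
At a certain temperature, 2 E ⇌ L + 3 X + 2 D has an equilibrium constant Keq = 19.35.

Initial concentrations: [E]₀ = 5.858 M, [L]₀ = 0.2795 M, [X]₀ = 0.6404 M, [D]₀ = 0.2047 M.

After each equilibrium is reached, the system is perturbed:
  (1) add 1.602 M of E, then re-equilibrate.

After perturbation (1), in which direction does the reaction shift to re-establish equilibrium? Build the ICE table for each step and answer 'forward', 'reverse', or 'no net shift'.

Q₀ = 8.9634e-05 vs Keq = 19.35 ⇒ Q<K, forward
Step 1:
                    E           L           X           D
  Initial       5.858      0.2795      0.6404      0.2047
  Change       -1.987      0.9933        2.98       1.987
  Equil         3.871       1.273        3.62       2.191
  solve Keq expr → x = 0.9933; check Q = 19.35
Then add 1.602 M of E.
Step 2:
                    E           L           X           D
  Initial       5.473       1.273        3.62       2.191
  Change      -0.2476      0.1238      0.3714      0.2476
  Equil         5.226       1.397       3.992       2.439
  solve Keq expr → x = 0.1238; check Q = 19.35

Direction: forward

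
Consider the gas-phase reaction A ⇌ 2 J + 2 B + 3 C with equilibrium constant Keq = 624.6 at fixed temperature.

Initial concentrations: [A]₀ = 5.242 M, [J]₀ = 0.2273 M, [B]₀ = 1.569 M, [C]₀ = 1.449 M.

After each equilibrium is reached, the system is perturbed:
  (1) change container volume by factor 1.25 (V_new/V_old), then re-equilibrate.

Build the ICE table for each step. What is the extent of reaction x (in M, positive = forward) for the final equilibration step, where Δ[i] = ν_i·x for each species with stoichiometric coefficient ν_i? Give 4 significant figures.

x = 0.2052 M

Q₀ = 0.07382 vs Keq = 624.6 ⇒ Q<K, forward
Step 1:
                    A           J           B           C
  Initial       5.242      0.2273       1.569       1.449
  Change      -0.8635       1.727       1.727        2.59
  Equil         4.379       1.954       3.296       4.039
  solve Keq expr → x = 0.8635; check Q = 624.6
Then change container volume by factor 1.25 (V_new/V_old).
Step 2:
                    A           J           B           C
  Initial       3.503       1.563       2.637       3.232
  Change      -0.2052      0.4104      0.4104      0.6155
  Equil         3.298       1.974       3.047       3.847
  solve Keq expr → x = 0.2052; check Q = 624.6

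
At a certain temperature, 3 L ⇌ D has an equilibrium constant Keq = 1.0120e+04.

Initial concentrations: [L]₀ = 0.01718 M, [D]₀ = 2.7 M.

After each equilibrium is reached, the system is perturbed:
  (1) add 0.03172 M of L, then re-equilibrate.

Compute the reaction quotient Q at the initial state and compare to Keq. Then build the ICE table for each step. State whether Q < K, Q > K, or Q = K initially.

Q₀ = 5.3247e+05 vs Keq = 1.0120e+04 ⇒ Q>K, reverse
Step 1:
                    L           D
  init        0.01718         2.7
  Δ           0.04707    -0.01569
  eq          0.06425       2.684
  solve Keq expr → x = -0.01569; check Q = 1.0120e+04
Then add 0.03172 M of L.
Step 2:
                    L           D
  init        0.09597       2.684
  Δ          -0.03164     0.01055
  eq          0.06434       2.695
  solve Keq expr → x = 0.01055; check Q = 1.0120e+04

Q₀ = 5.3247e+05; Q > K (proceeds reverse)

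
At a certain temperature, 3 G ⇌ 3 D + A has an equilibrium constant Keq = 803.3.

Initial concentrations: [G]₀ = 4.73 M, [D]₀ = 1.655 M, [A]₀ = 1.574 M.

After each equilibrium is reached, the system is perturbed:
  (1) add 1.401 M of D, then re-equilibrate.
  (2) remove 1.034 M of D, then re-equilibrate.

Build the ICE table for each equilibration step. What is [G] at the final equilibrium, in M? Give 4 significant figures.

Q₀ = 0.06742 vs Keq = 803.3 ⇒ Q<K, forward
Step 1:
                  G         D         A
  Initial      4.73     1.655     1.574
  Change     -3.883     3.883     1.294
  Equil      0.8465     5.538     2.868
  solve Keq expr → x = 1.294; check Q = 803.3
Then add 1.401 M of D.
Step 2:
                  G         D         A
  Initial    0.8465     6.939     2.868
  Change     0.1795   -0.1795  -0.05982
  Equil       1.026      6.76     2.809
  solve Keq expr → x = -0.05982; check Q = 803.3
Then remove 1.034 M of D.
Step 3:
                  G         D         A
  Initial     1.026     5.726     2.809
  Change    -0.1322    0.1322   0.04408
  Equil      0.8938     5.858     2.853
  solve Keq expr → x = 0.04408; check Q = 803.3

[G]_eq = 0.8938 M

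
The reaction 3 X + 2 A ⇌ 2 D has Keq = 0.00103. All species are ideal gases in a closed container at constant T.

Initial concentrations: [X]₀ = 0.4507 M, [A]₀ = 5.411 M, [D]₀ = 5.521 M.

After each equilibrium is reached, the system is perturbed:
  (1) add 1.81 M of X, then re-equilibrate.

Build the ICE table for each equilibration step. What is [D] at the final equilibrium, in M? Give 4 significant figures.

Q₀ = 11.37 vs Keq = 0.00103 ⇒ Q>K, reverse
Step 1:
                    X           A           D
  init         0.4507       5.411       5.521
  Δ             4.245        2.83       -2.83
  eq            4.696       8.241       2.691
  solve Keq expr → x = -1.415; check Q = 0.00103
Then add 1.81 M of X.
Step 2:
                    X           A           D
  init          6.506       8.241       2.691
  Δ             -0.88     -0.5867      0.5867
  eq            5.626       7.654       3.278
  solve Keq expr → x = 0.2933; check Q = 0.00103

[D]_eq = 3.278 M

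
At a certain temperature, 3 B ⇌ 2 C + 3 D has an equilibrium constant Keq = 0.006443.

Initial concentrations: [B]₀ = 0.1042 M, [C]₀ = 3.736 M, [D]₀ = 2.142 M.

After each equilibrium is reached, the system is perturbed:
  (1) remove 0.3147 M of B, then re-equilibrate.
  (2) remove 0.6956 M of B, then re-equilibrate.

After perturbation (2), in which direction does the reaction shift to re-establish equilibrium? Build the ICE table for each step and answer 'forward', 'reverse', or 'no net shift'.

Direction: reverse

Q₀ = 1.2125e+05 vs Keq = 0.006443 ⇒ Q>K, reverse
Step 1:
                    B           C           D
  init         0.1042       3.736       2.142
  Δ             1.933      -1.289      -1.933
  eq            2.037       2.447      0.2088
  solve Keq expr → x = -0.6444; check Q = 0.006443
Then remove 0.3147 M of B.
Step 2:
                    B           C           D
  init          1.723       2.447      0.2088
  Δ            0.0284    -0.01894     -0.0284
  eq            1.751       2.428      0.1804
  solve Keq expr → x = -0.009468; check Q = 0.006443
Then remove 0.6956 M of B.
Step 3:
                    B           C           D
  init          1.056       2.428      0.1804
  Δ           0.06372    -0.04248    -0.06372
  eq            1.119       2.386      0.1166
  solve Keq expr → x = -0.02124; check Q = 0.006443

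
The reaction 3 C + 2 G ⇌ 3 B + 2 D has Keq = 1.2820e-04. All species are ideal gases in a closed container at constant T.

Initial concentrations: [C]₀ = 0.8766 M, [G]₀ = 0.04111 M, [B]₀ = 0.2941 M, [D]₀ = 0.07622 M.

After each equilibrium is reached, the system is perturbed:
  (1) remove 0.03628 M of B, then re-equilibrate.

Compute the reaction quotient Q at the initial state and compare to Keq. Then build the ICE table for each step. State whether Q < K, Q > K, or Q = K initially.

Q₀ = 0.1298 vs Keq = 1.2820e-04 ⇒ Q>K, reverse
Step 1:
                  C         G         B         D
  I          0.8766   0.04111    0.2941   0.07622
  C         0.09516   0.06344  -0.09516  -0.06344
  E          0.9718    0.1046    0.1989   0.01278
  solve Keq expr → x = -0.03172; check Q = 1.2820e-04
Then remove 0.03628 M of B.
Step 2:
                  C         G         B         D
  I          0.9718    0.1046    0.1627   0.01278
  C       -0.004739 -0.003159  0.004739  0.003159
  E           0.967    0.1014    0.1674   0.01594
  solve Keq expr → x = 0.00158; check Q = 1.2820e-04

Q₀ = 0.1298; Q > K (proceeds reverse)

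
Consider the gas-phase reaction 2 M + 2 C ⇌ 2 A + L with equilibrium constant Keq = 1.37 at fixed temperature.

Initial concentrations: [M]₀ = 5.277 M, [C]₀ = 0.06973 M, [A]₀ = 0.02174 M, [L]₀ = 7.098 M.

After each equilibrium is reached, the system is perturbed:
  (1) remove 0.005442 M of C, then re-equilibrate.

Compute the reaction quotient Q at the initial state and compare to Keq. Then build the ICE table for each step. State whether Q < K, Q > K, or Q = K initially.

Q₀ = 0.02478; Q < K (proceeds forward)

Q₀ = 0.02478 vs Keq = 1.37 ⇒ Q<K, forward
Step 1:
                    M           C           A           L
  Initial       5.277     0.06973     0.02174       7.098
  Change     -0.04198    -0.04198     0.04198     0.02099
  Equil         5.235     0.02775     0.06372       7.119
  solve Keq expr → x = 0.02099; check Q = 1.37
Then remove 0.005442 M of C.
Step 2:
                    M           C           A           L
  Initial       5.235     0.02231     0.06372       7.119
  Change     0.003776    0.003776   -0.003776   -0.001888
  Equil         5.239     0.02608     0.05995       7.117
  solve Keq expr → x = -0.001888; check Q = 1.37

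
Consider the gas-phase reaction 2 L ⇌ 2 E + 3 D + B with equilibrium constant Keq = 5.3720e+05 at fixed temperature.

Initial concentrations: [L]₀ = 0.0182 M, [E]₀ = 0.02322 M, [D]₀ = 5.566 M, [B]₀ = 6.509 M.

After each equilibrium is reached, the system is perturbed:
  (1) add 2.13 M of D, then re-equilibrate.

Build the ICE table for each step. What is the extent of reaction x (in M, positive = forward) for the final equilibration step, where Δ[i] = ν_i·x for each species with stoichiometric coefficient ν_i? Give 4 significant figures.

x = -5.2785e-04 M

Q₀ = 1827 vs Keq = 5.3720e+05 ⇒ Q<K, forward
Step 1:
                   L          E          D          B
  init        0.0182    0.02322      5.566      6.509
  Δ         -0.01638    0.01638    0.02457   0.008188
  eq        0.001823     0.0396      5.591      6.517
  solve Keq expr → x = 0.008188; check Q = 5.3720e+05
Then add 2.13 M of D.
Step 2:
                   L          E          D          B
  init      0.001823     0.0396      7.721      6.517
  Δ         0.001056  -0.001056  -0.001584 -5.2785e-04
  eq        0.002879    0.03854      7.719      6.517
  solve Keq expr → x = -5.2785e-04; check Q = 5.3720e+05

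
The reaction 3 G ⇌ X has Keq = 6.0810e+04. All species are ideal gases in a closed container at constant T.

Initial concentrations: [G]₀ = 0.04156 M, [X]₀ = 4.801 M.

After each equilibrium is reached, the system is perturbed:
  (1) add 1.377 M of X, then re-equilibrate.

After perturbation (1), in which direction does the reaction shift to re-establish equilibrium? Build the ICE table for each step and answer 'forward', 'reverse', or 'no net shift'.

Q₀ = 6.6881e+04 vs Keq = 6.0810e+04 ⇒ Q>K, reverse
Step 1:
                    G           X
  I           0.04156       4.801
  C          0.001338 -4.4606e-04
  E            0.0429       4.801
  solve Keq expr → x = -4.4606e-04; check Q = 6.0810e+04
Then add 1.377 M of X.
Step 2:
                    G           X
  I            0.0429       6.178
  C          0.003759   -0.001253
  E           0.04666       6.176
  solve Keq expr → x = -0.001253; check Q = 6.0810e+04

Direction: reverse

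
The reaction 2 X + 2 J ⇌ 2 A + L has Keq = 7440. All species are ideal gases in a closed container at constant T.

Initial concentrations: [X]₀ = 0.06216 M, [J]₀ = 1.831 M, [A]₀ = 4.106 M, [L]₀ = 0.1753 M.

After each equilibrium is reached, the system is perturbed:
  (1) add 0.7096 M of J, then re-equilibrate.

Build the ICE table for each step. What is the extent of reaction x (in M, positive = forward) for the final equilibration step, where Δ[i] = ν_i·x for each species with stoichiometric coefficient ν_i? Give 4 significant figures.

Q₀ = 228.2 vs Keq = 7440 ⇒ Q<K, forward
Step 1:
                   X          J          A          L
  I          0.06216      1.831      4.106     0.1753
  C         -0.05005   -0.05005    0.05005    0.02503
  E          0.01211      1.781      4.156     0.2003
  solve Keq expr → x = 0.02503; check Q = 7440
Then add 0.7096 M of J.
Step 2:
                   X          J          A          L
  I          0.01211      2.491      4.156     0.2003
  C        -0.003394  -0.003394   0.003394   0.001697
  E         0.008715      2.487      4.159      0.202
  solve Keq expr → x = 0.001697; check Q = 7440

x = 0.001697 M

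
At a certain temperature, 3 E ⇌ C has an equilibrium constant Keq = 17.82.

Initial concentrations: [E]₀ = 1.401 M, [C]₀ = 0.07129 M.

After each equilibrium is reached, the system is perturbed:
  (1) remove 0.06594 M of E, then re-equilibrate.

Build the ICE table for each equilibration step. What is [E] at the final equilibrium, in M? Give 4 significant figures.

Q₀ = 0.02592 vs Keq = 17.82 ⇒ Q<K, forward
Step 1:
                  E         C
  I           1.401   0.07129
  C           -1.11    0.3699
  E          0.2914    0.4411
  solve Keq expr → x = 0.3699; check Q = 17.82
Then remove 0.06594 M of E.
Step 2:
                  E         C
  I          0.2255    0.4411
  C         0.06136  -0.02045
  E          0.2869    0.4207
  solve Keq expr → x = -0.02045; check Q = 17.82

[E]_eq = 0.2869 M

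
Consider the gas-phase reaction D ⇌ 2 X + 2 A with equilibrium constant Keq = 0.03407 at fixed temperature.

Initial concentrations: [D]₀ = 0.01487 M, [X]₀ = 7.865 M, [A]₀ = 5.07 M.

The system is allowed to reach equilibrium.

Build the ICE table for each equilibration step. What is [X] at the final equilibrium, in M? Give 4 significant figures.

[X]_eq = 2.896 M

Q₀ = 1.0693e+05 vs Keq = 0.03407 ⇒ Q>K, reverse
Step 1:
                   D          X          A
  I          0.01487      7.865       5.07
  C            2.485     -4.969     -4.969
  E            2.499      2.896     0.1008
  solve Keq expr → x = -2.485; check Q = 0.03407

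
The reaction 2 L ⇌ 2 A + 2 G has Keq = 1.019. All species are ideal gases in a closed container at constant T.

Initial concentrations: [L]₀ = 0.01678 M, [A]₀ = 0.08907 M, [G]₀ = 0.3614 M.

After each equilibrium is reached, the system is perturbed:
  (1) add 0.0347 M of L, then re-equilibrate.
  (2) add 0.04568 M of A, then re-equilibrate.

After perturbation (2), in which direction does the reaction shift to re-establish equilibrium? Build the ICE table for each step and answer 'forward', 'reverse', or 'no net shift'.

Q₀ = 3.68 vs Keq = 1.019 ⇒ Q>K, reverse
Step 1:
                  L         A         G
  init      0.01678   0.08907    0.3614
  Δ         0.01052  -0.01052  -0.01052
  eq         0.0273   0.07855    0.3509
  solve Keq expr → x = -0.005261; check Q = 1.019
Then add 0.0347 M of L.
Step 2:
                  L         A         G
  init        0.062   0.07855    0.3509
  Δ        -0.02395   0.02395   0.02395
  eq        0.03806    0.1025    0.3748
  solve Keq expr → x = 0.01197; check Q = 1.019
Then add 0.04568 M of A.
Step 3:
                  L         A         G
  init      0.03806    0.1482    0.3748
  Δ         0.01126  -0.01126  -0.01126
  eq        0.04931    0.1369    0.3636
  solve Keq expr → x = -0.005628; check Q = 1.019

Direction: reverse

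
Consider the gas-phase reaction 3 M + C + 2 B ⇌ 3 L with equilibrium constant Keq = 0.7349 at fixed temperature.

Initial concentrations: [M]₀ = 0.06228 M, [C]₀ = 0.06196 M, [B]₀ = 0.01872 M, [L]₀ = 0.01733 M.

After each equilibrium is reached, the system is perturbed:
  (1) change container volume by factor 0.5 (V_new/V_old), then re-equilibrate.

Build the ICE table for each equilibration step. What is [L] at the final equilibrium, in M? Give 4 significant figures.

Q₀ = 992.3 vs Keq = 0.7349 ⇒ Q>K, reverse
Step 1:
                    M           C           B           L
  init        0.06228     0.06196     0.01872     0.01733
  Δ            0.0147    0.004899    0.009799     -0.0147
  eq          0.07698     0.06686     0.02852    0.002632
  solve Keq expr → x = -0.004899; check Q = 0.7349
Then change container volume by factor 0.5 (V_new/V_old).
Step 2:
                    M           C           B           L
  init          0.154      0.1337     0.05704    0.005264
  Δ          -0.00455   -0.001517   -0.003033     0.00455
  eq           0.1494      0.1322       0.054    0.009813
  solve Keq expr → x = 0.001517; check Q = 0.7349

[L]_eq = 0.009813 M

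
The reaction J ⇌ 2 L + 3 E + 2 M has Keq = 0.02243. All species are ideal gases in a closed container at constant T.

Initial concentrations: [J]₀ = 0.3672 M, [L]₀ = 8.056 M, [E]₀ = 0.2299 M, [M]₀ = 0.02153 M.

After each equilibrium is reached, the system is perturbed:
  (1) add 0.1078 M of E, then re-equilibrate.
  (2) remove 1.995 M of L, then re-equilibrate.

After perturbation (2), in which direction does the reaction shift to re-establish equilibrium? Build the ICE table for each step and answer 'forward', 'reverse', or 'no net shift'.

Direction: forward

Q₀ = 9.9550e-04 vs Keq = 0.02243 ⇒ Q<K, forward
Step 1:
                  J         L         E         M
  Initial    0.3672     8.056    0.2299   0.02153
  Change   -0.02263   0.04525   0.06788   0.04525
  Equil      0.3446     8.101    0.2978   0.06678
  solve Keq expr → x = 0.02263; check Q = 0.02243
Then add 0.1078 M of E.
Step 2:
                  J         L         E         M
  Initial    0.3446     8.101    0.4056   0.06678
  Change   0.009562  -0.01912  -0.02869  -0.01912
  Equil      0.3541     8.082    0.3769   0.04766
  solve Keq expr → x = -0.009562; check Q = 0.02243
Then remove 1.995 M of L.
Step 3:
                  J         L         E         M
  Initial    0.3541     6.087    0.3769   0.04766
  Change   -0.00554   0.01108   0.01662   0.01108
  Equil      0.3486     6.098    0.3935   0.05874
  solve Keq expr → x = 0.00554; check Q = 0.02243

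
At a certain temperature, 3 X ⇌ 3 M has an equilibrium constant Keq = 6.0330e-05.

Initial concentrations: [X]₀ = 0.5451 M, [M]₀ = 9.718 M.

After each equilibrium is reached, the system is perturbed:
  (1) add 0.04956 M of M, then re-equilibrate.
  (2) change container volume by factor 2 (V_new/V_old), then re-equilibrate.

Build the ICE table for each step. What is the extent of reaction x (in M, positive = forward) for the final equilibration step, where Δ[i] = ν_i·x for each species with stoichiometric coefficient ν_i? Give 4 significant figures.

Q₀ = 5666 vs Keq = 6.0330e-05 ⇒ Q>K, reverse
Step 1:
                  X         M
  I          0.5451     9.718
  C           9.331    -9.331
  E           9.876    0.3873
  solve Keq expr → x = -3.11; check Q = 6.0330e-05
Then add 0.04956 M of M.
Step 2:
                  X         M
  I           9.876    0.4369
  C         0.04769  -0.04769
  E           9.923    0.3892
  solve Keq expr → x = -0.0159; check Q = 6.0330e-05
Then change container volume by factor 2 (V_new/V_old).
Step 3:
                  X         M
  I           4.962    0.1946
  C               0         0
  E           4.962    0.1946
  solve Keq expr → x = 0; check Q = 6.0330e-05

x = 0 M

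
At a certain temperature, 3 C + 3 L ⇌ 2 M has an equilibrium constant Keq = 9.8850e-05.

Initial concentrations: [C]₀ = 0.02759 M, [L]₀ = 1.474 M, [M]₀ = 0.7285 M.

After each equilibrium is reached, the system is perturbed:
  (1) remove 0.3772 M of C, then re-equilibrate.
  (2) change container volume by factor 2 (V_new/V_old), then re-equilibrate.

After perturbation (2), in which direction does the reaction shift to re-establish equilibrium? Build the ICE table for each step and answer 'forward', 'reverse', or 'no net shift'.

Direction: reverse

Q₀ = 7891 vs Keq = 9.8850e-05 ⇒ Q>K, reverse
Step 1:
                    C           L           M
  init        0.02759       1.474      0.7285
  Δ             1.029       1.029     -0.6858
  eq            1.056       2.503     0.04273
  solve Keq expr → x = -0.3429; check Q = 9.8850e-05
Then remove 0.3772 M of C.
Step 2:
                    C           L           M
  init          0.679       2.503     0.04273
  Δ           0.02837     0.02837    -0.01891
  eq           0.7074       2.531     0.02382
  solve Keq expr → x = -0.009455; check Q = 9.8850e-05
Then change container volume by factor 2 (V_new/V_old).
Step 3:
                    C           L           M
  init         0.3537       1.266     0.01191
  Δ           0.01308     0.01308   -0.008717
  eq           0.3668       1.279    0.003193
  solve Keq expr → x = -0.004358; check Q = 9.8850e-05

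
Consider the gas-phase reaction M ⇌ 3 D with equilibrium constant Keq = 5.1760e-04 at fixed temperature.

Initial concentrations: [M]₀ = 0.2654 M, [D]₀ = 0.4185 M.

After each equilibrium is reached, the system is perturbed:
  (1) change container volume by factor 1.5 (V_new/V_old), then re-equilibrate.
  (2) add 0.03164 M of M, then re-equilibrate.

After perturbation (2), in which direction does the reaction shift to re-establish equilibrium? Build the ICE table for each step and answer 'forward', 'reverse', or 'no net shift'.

Direction: forward

Q₀ = 0.2762 vs Keq = 5.1760e-04 ⇒ Q>K, reverse
Step 1:
                    M           D
  init         0.2654      0.4185
  Δ              0.12     -0.3601
  eq           0.3854     0.05843
  solve Keq expr → x = -0.12; check Q = 5.1760e-04
Then change container volume by factor 1.5 (V_new/V_old).
Step 2:
                    M           D
  init         0.2569     0.03895
  Δ         -0.003943     0.01183
  eq            0.253     0.05078
  solve Keq expr → x = 0.003943; check Q = 5.1760e-04
Then add 0.03164 M of M.
Step 3:
                    M           D
  init         0.2846     0.05078
  Δ       -6.6439e-04    0.001993
  eq            0.284     0.05277
  solve Keq expr → x = 6.6439e-04; check Q = 5.1760e-04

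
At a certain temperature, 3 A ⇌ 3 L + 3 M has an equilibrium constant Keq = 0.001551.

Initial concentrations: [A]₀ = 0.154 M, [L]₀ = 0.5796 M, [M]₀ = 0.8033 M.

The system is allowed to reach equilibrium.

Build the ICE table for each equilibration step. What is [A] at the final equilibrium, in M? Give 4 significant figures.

[A]_eq = 0.5661 M

Q₀ = 27.63 vs Keq = 0.001551 ⇒ Q>K, reverse
Step 1:
                    A           L           M
  init          0.154      0.5796      0.8033
  Δ            0.4121     -0.4121     -0.4121
  eq           0.5661      0.1675      0.3912
  solve Keq expr → x = -0.1374; check Q = 0.001551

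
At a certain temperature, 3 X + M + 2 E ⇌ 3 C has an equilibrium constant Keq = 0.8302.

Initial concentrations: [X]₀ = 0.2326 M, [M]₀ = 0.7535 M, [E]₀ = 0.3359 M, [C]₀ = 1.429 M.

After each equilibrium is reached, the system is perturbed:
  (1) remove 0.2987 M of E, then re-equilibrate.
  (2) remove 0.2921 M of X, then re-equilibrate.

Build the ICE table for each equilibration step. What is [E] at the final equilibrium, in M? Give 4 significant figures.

Q₀ = 2727 vs Keq = 0.8302 ⇒ Q>K, reverse
Step 1:
                   X          M          E          C
  init        0.2326     0.7535     0.3359      1.429
  Δ           0.6893     0.2298     0.4595    -0.6893
  eq          0.9219     0.9833     0.7954     0.7397
  solve Keq expr → x = -0.2298; check Q = 0.8302
Then remove 0.2987 M of E.
Step 2:
                   X          M          E          C
  init        0.9219     0.9833     0.4967     0.7397
  Δ          0.09144    0.03048    0.06096   -0.09144
  eq           1.013      1.014     0.5577     0.6482
  solve Keq expr → x = -0.03048; check Q = 0.8302
Then remove 0.2921 M of X.
Step 3:
                   X          M          E          C
  init        0.7213      1.014     0.5577     0.6482
  Δ          0.08873    0.02958    0.05916   -0.08873
  eq            0.81      1.043     0.6169     0.5595
  solve Keq expr → x = -0.02958; check Q = 0.8302

[E]_eq = 0.6169 M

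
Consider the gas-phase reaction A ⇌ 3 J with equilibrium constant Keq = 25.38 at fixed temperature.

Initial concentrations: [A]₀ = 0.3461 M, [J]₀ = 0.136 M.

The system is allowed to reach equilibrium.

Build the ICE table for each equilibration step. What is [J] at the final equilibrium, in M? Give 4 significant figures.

Q₀ = 0.007268 vs Keq = 25.38 ⇒ Q<K, forward
Step 1:
                  A         J
  Initial    0.3461     0.136
  Change    -0.3017     0.905
  Equil     0.04444     1.041
  solve Keq expr → x = 0.3017; check Q = 25.38

[J]_eq = 1.041 M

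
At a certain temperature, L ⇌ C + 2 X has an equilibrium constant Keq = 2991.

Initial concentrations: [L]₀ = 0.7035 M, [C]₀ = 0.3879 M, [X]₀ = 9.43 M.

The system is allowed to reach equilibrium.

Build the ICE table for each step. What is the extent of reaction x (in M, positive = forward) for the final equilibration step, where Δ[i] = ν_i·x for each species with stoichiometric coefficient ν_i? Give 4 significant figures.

Q₀ = 49.03 vs Keq = 2991 ⇒ Q<K, forward
Step 1:
                    L           C           X
  Initial      0.7035      0.3879        9.43
  Change      -0.6629      0.6629       1.326
  Equil       0.04064       1.051       10.76
  solve Keq expr → x = 0.6629; check Q = 2991

x = 0.6629 M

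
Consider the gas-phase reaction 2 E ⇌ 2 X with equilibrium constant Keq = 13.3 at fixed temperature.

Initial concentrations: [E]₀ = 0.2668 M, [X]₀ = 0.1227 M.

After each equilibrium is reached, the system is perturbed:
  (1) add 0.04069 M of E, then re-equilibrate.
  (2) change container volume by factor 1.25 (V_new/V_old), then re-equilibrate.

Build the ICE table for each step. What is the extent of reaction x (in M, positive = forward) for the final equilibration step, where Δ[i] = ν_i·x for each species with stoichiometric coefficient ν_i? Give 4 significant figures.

Q₀ = 0.2115 vs Keq = 13.3 ⇒ Q<K, forward
Step 1:
                  E         X
  init       0.2668    0.1227
  Δ          -0.183     0.183
  eq        0.08382    0.3057
  solve Keq expr → x = 0.09149; check Q = 13.3
Then add 0.04069 M of E.
Step 2:
                  E         X
  init       0.1245    0.3057
  Δ        -0.03193   0.03193
  eq        0.09258    0.3376
  solve Keq expr → x = 0.01597; check Q = 13.3
Then change container volume by factor 1.25 (V_new/V_old).
Step 3:
                  E         X
  init      0.07406    0.2701
  Δ               0         0
  eq        0.07406    0.2701
  solve Keq expr → x = 0; check Q = 13.3

x = 0 M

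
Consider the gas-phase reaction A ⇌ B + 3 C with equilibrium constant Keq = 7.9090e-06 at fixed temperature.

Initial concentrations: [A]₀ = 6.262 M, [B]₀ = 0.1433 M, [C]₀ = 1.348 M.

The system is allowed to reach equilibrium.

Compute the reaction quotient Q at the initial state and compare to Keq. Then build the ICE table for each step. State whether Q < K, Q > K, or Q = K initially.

Q₀ = 0.05605; Q > K (proceeds reverse)

Q₀ = 0.05605 vs Keq = 7.9090e-06 ⇒ Q>K, reverse
Step 1:
                  A         B         C
  I           6.262    0.1433     1.348
  C          0.1432   -0.1432   -0.4297
  E           6.405 6.5420e-05    0.9183
  solve Keq expr → x = -0.1432; check Q = 7.9090e-06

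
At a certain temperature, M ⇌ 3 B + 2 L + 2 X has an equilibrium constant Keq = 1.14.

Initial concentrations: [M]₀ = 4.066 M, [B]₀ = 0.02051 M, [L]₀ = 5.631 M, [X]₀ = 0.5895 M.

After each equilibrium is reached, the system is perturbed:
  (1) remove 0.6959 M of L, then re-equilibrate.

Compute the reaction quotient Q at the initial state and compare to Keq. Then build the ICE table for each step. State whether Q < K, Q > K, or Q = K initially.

Q₀ = 2.3381e-05; Q < K (proceeds forward)

Q₀ = 2.3381e-05 vs Keq = 1.14 ⇒ Q<K, forward
Step 1:
                  M         B         L         X
  Initial     4.066   0.02051     5.631    0.5895
  Change    -0.1684    0.5053    0.3369    0.3369
  Equil       3.898    0.5258     5.968    0.9264
  solve Keq expr → x = 0.1684; check Q = 1.14
Then remove 0.6959 M of L.
Step 2:
                  M         B         L         X
  Initial     3.898    0.5258     5.272    0.9264
  Change   -0.01134   0.03402   0.02268   0.02268
  Equil       3.886    0.5598     5.295     0.949
  solve Keq expr → x = 0.01134; check Q = 1.14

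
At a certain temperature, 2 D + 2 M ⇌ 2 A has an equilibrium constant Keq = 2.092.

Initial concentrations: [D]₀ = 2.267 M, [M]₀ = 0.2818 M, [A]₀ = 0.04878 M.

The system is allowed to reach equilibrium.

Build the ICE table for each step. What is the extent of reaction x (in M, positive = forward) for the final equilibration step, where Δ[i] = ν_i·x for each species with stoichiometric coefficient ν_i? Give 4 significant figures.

x = 0.09949 M

Q₀ = 0.00583 vs Keq = 2.092 ⇒ Q<K, forward
Step 1:
                    D           M           A
  init          2.267      0.2818     0.04878
  Δ            -0.199      -0.199       0.199
  eq            2.068     0.08283      0.2478
  solve Keq expr → x = 0.09949; check Q = 2.092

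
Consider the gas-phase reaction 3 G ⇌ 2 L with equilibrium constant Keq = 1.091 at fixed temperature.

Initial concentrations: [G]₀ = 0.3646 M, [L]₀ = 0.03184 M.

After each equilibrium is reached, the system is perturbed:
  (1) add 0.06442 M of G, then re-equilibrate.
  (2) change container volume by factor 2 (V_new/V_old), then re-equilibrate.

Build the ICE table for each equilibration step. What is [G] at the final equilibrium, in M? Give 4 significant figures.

[G]_eq = 0.1486 M

Q₀ = 0.02092 vs Keq = 1.091 ⇒ Q<K, forward
Step 1:
                    G           L
  I            0.3646     0.03184
  C           -0.1301     0.08675
  E            0.2345      0.1186
  solve Keq expr → x = 0.04338; check Q = 1.091
Then add 0.06442 M of G.
Step 2:
                    G           L
  I            0.2989      0.1186
  C          -0.03478     0.02319
  E            0.2641      0.1418
  solve Keq expr → x = 0.01159; check Q = 1.091
Then change container volume by factor 2 (V_new/V_old).
Step 3:
                    G           L
  I            0.1321     0.07089
  C           0.01656    -0.01104
  E            0.1486     0.05985
  solve Keq expr → x = -0.005521; check Q = 1.091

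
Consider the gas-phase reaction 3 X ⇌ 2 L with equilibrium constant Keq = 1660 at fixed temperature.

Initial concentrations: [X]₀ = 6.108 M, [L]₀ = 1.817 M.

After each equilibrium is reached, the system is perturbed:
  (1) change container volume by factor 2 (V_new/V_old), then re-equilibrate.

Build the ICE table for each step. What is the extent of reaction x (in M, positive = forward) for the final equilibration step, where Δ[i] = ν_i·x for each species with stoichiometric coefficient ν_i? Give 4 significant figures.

Q₀ = 0.01449 vs Keq = 1660 ⇒ Q<K, forward
Step 1:
                    X           L
  I             6.108       1.817
  C            -5.838       3.892
  E            0.2698       5.709
  solve Keq expr → x = 1.946; check Q = 1660
Then change container volume by factor 2 (V_new/V_old).
Step 2:
                    X           L
  I            0.1349       2.855
  C           0.03416    -0.02277
  E             0.169       2.832
  solve Keq expr → x = -0.01139; check Q = 1660

x = -0.01139 M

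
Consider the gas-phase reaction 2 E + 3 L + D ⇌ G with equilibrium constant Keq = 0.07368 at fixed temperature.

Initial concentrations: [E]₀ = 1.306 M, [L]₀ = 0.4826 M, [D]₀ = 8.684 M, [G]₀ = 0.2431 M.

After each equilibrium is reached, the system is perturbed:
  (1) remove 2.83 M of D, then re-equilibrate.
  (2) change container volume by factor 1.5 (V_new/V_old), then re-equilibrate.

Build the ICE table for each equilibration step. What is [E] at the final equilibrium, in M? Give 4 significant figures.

[E]_eq = 1.055 M

Q₀ = 0.146 vs Keq = 0.07368 ⇒ Q>K, reverse
Step 1:
                    E           L           D           G
  init          1.306      0.4826       8.684      0.2431
  Δ           0.05541     0.08312     0.02771    -0.02771
  eq            1.361      0.5657       8.712      0.2154
  solve Keq expr → x = -0.02771; check Q = 0.07368
Then remove 2.83 M of D.
Step 2:
                    E           L           D           G
  init          1.361      0.5657       5.882      0.2154
  Δ           0.03395     0.05093     0.01698    -0.01698
  eq            1.395      0.6166       5.899      0.1984
  solve Keq expr → x = -0.01698; check Q = 0.07368
Then change container volume by factor 1.5 (V_new/V_old).
Step 3:
                    E           L           D           G
  init         0.9302      0.4111       3.932      0.1323
  Δ            0.1246      0.1868     0.06228    -0.06228
  eq            1.055      0.5979       3.995        0.07
  solve Keq expr → x = -0.06228; check Q = 0.07368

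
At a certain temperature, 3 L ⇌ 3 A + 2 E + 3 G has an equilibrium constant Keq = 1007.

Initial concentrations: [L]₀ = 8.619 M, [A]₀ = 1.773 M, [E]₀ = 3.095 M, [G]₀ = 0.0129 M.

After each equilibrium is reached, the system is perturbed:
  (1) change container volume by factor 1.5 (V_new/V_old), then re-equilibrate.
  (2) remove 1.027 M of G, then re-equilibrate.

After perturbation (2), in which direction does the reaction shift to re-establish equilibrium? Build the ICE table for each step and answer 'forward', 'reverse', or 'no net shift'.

Q₀ = 1.7900e-07 vs Keq = 1007 ⇒ Q<K, forward
Step 1:
                  L         A         E         G
  init        8.619     1.773     3.095    0.0129
  Δ          -3.356     3.356     2.238     3.356
  eq          5.263     5.129     5.333     3.369
  solve Keq expr → x = 1.119; check Q = 1007
Then change container volume by factor 1.5 (V_new/V_old).
Step 2:
                  L         A         E         G
  init        3.508      3.42     3.555     2.246
  Δ         -0.6177    0.6177    0.4118    0.6177
  eq          2.891     4.037     3.967     2.864
  solve Keq expr → x = 0.2059; check Q = 1007
Then remove 1.027 M of G.
Step 3:
                  L         A         E         G
  init        2.891     4.037     3.967     1.837
  Δ         -0.3664    0.3664    0.2443    0.3664
  eq          2.524     4.404     4.211     2.203
  solve Keq expr → x = 0.1221; check Q = 1007

Direction: forward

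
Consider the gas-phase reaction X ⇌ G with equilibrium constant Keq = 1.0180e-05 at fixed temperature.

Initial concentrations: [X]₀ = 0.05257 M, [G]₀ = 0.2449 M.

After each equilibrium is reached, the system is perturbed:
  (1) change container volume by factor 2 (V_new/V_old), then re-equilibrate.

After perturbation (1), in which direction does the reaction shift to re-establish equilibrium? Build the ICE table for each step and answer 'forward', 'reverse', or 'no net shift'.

Direction: no net shift

Q₀ = 4.659 vs Keq = 1.0180e-05 ⇒ Q>K, reverse
Step 1:
                   X          G
  I          0.05257     0.2449
  C           0.2449    -0.2449
  E           0.2975 3.0282e-06
  solve Keq expr → x = -0.2449; check Q = 1.0180e-05
Then change container volume by factor 2 (V_new/V_old).
Step 2:
                   X          G
  I           0.1487 1.5141e-06
  C                0          0
  E           0.1487 1.5141e-06
  solve Keq expr → x = 0; check Q = 1.0180e-05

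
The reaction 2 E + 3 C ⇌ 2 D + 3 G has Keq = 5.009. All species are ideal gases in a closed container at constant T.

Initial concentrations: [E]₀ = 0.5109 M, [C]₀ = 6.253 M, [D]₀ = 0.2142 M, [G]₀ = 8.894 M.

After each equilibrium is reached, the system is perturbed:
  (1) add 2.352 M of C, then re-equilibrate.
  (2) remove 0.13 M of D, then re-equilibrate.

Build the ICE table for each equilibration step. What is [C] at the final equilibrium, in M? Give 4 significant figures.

Q₀ = 0.5058 vs Keq = 5.009 ⇒ Q<K, forward
Step 1:
                  E         C         D         G
  init       0.5109     6.253    0.2142     8.894
  Δ         -0.1785   -0.2678    0.1785    0.2678
  eq         0.3324     5.985    0.3927     9.162
  solve Keq expr → x = 0.08927; check Q = 5.009
Then add 2.352 M of C.
Step 2:
                  E         C         D         G
  init       0.3324     8.337    0.3927     9.162
  Δ        -0.07926   -0.1189   0.07926    0.1189
  eq         0.2531     8.218     0.472     9.281
  solve Keq expr → x = 0.03963; check Q = 5.009
Then remove 0.13 M of D.
Step 3:
                  E         C         D         G
  init       0.2531     8.218     0.342     9.281
  Δ         -0.0424  -0.06361    0.0424   0.06361
  eq         0.2107     8.155    0.3844     9.344
  solve Keq expr → x = 0.0212; check Q = 5.009

[C]_eq = 8.155 M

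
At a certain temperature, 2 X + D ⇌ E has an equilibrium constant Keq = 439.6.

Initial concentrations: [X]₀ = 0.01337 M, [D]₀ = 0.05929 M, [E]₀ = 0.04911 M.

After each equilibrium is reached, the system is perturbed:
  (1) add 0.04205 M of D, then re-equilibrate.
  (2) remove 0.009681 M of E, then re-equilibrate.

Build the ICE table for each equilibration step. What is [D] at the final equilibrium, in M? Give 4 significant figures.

[D]_eq = 0.1078 M

Q₀ = 4634 vs Keq = 439.6 ⇒ Q>K, reverse
Step 1:
                  X         D         E
  Initial   0.01337   0.05929   0.04911
  Change    0.02181   0.01091  -0.01091
  Equil     0.03518    0.0702    0.0382
  solve Keq expr → x = -0.01091; check Q = 439.6
Then add 0.04205 M of D.
Step 2:
                  X         D         E
  Initial   0.03518    0.1122    0.0382
  Change  -0.005915 -0.002958  0.002958
  Equil     0.02927    0.1093   0.04116
  solve Keq expr → x = 0.002958; check Q = 439.6
Then remove 0.009681 M of E.
Step 3:
                  X         D         E
  Initial   0.02927    0.1093   0.03148
  Change  -0.002911 -0.001456  0.001456
  Equil     0.02636    0.1078   0.03293
  solve Keq expr → x = 0.001456; check Q = 439.6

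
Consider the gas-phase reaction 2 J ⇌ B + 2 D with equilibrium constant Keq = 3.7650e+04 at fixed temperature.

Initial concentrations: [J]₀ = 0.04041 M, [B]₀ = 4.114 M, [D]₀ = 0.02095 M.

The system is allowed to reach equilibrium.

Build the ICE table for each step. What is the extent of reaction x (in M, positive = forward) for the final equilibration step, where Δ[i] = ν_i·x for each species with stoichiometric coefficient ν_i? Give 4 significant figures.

Q₀ = 1.106 vs Keq = 3.7650e+04 ⇒ Q<K, forward
Step 1:
                  J         B         D
  Initial   0.04041     4.114   0.02095
  Change   -0.03977   0.01989   0.03977
  Equil   6.3629e-04     4.134   0.06072
  solve Keq expr → x = 0.01989; check Q = 3.7650e+04

x = 0.01989 M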